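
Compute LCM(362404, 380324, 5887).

4139850700412

362404 = 2² · 7² · 43²; 380324 = 2² · 7 · 17² · 47; 5887 = 7 · 29²
lcm takes max exponent of each prime: 2² · 7² · 17² · 29² · 43² · 47 = 4139850700412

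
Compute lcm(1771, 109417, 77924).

110730004

lcm(1771, 109417) = 1771·109417/gcd = 193777507/77 = 2516591
lcm(2516591, 77924) = 2516591·77924/gcd = 196102837084/1771 = 110730004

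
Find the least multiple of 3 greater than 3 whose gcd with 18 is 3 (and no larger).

15

18 = 3·6. Any k with gcd(k, 18) = 3 is a multiple of 3, say 3s, with s coprime to 6.
Need s > 3/3, so s ≥ 2. First s ≥ 2 with gcd(s, 6) = 1 is s = 5. Thus k = 3·5 = 15.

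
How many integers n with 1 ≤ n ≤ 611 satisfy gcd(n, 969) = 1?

363

Prime factors of 969: 3, 17, 19. Count integers ≤ 611 divisible by none of them.
By inclusion–exclusion: 611 − ⌊611/3⌋ − ⌊611/17⌋ − ⌊611/19⌋ + ⌊611/51⌋ + ⌊611/57⌋ + ⌊611/323⌋ − ⌊611/969⌋ = 363.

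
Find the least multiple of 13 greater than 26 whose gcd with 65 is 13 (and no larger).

39

gcd(k, 65) = 13 forces 13 | k; write k = 13s. Then gcd(13s, 13·5) = 13·gcd(s, 5), so need gcd(s, 5) = 1.
13s > 26 gives s ≥ 3. The least s ≥ 3 coprime to 5 is 3, so k = 13·3 = 39.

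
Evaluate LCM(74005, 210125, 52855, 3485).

74005 = 5 · 19² · 41; 210125 = 5³ · 41²; 52855 = 5 · 11 · 31²; 3485 = 5 · 17 · 41
lcm takes max exponent of each prime: 5³ · 11 · 17 · 19² · 31² · 41² = 13631696948375

13631696948375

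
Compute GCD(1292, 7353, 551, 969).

19

gcd(1292, 7353): 7353 = 5·1292 + 893; 1292 = 1·893 + 399; 893 = 2·399 + 95; 399 = 4·95 + 19; 95 = 5·19 + 0 → 19
gcd(19, 551): 551 = 29·19 + 0 → 19
gcd(19, 969): 969 = 51·19 + 0 → 19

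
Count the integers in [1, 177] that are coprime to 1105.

1105 = 5·13·17. Inclusion–exclusion on these primes:
177 − ⌊177/5⌋ − ⌊177/13⌋ − ⌊177/17⌋ + ⌊177/65⌋ + ⌊177/85⌋ + ⌊177/221⌋ − ⌊177/1105⌋ = 123

123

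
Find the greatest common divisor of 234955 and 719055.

234955 = 5 · 7³ · 137
719055 = 3² · 5 · 19 · 29²
Common: 5 = 5

5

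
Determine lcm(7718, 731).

331874

gcd first: 7718 = 10·731 + 408; 731 = 1·408 + 323; 408 = 1·323 + 85; 323 = 3·85 + 68; 85 = 1·68 + 17; 68 = 4·17 + 0 → gcd = 17
lcm = 7718·731/gcd = 5641858/17 = 331874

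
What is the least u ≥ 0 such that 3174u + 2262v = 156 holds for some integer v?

273

Euclid: 3174 = 1·2262 + 912; 2262 = 2·912 + 438; 912 = 2·438 + 36; 438 = 12·36 + 6; 36 = 6·6 + 0 → gcd = 6; 156 = 6·26.
Back-substitution yields 3174·(-62) + 2262·(87) = 6, so one solution is u = -62·26 = -1612, v = 87·26 = 2262.
Solutions in u differ by 2262/6 = 377; the one in [0, 377) is -1612 mod 377 = 273.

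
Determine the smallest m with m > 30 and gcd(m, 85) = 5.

gcd(m, 85) = 5 forces 5 | m; write m = 5s. Then gcd(5s, 5·17) = 5·gcd(s, 17), so need gcd(s, 17) = 1.
5s > 30 gives s ≥ 7. The least s ≥ 7 coprime to 17 is 7, so m = 5·7 = 35.

35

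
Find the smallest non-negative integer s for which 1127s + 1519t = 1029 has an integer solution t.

9

gcd(1127, 1519) = 49 (Euclid: 1519 = 1·1127 + 392; 1127 = 2·392 + 343; 392 = 1·343 + 49; 343 = 7·49 + 0), and 49 | 1029.
Extended Euclid: 1127·(-4) + 1519·(3) = 49. Scale by 21: s₀ = -84.
General solution s = s₀ + 31k; reducing mod 31 gives s = 9 (and t = -6).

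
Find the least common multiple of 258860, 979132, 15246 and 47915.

lcm(258860, 979132) = 258860·979132/gcd = 253458109520/28 = 9052075340
lcm(9052075340, 15246) = 9052075340·15246/gcd = 138007940633640/1694 = 81468678060
lcm(81468678060, 47915) = 81468678060·47915/gcd = 3903571709244900/35 = 111530620264140

111530620264140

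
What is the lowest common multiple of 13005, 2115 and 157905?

2144823615

lcm(13005, 2115) = 13005·2115/gcd = 27505575/45 = 611235
lcm(611235, 157905) = 611235·157905/gcd = 96517062675/45 = 2144823615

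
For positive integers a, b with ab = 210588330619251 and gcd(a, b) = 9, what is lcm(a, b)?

Since gcd(a,b)·lcm(a,b) = ab, lcm = 210588330619251/9 = 23398703402139.

23398703402139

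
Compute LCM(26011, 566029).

gcd first: 566029 = 21·26011 + 19798; 26011 = 1·19798 + 6213; 19798 = 3·6213 + 1159; 6213 = 5·1159 + 418; 1159 = 2·418 + 323; 418 = 1·323 + 95; 323 = 3·95 + 38; 95 = 2·38 + 19; 38 = 2·19 + 0 → gcd = 19
lcm = 26011·566029/gcd = 14722980319/19 = 774893701

774893701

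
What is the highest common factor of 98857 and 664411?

98857 = 11² · 19 · 43
664411 = 11² · 17² · 19
Common: 11² · 19 = 2299

2299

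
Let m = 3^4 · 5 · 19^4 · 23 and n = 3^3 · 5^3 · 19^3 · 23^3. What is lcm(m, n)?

max exponent per prime: 3^4 · 5^3 · 19^4 · 23^3 = 16054358020875

16054358020875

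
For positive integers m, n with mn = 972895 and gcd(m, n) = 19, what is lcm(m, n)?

51205

For any two positive integers, gcd × lcm equals their product. Hence lcm = 972895 / 19 = 51205.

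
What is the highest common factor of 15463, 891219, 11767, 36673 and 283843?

7

15463 = 7 · 47²; 891219 = 3 · 7 · 31 · 37²; 11767 = 7 · 41²; 36673 = 7 · 13² · 31; 283843 = 7 · 23 · 41 · 43
gcd takes min exponent of each prime: 7 = 7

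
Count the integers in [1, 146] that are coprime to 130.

Prime factors of 130: 2, 5, 13. Count integers ≤ 146 divisible by none of them.
By inclusion–exclusion: 146 − ⌊146/2⌋ − ⌊146/5⌋ − ⌊146/13⌋ + ⌊146/10⌋ + ⌊146/26⌋ + ⌊146/65⌋ − ⌊146/130⌋ = 53.

53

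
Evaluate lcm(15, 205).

615

15 = 3 · 5; 205 = 5 · 41
max exponents: 3 · 5 · 41 = 615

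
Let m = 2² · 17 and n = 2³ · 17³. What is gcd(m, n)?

min exponent per shared prime: 2² · 17 = 68

68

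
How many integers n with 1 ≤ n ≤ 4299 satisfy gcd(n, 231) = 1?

Prime factors of 231: 3, 7, 11. Count integers ≤ 4299 divisible by none of them.
By inclusion–exclusion: 4299 − ⌊4299/3⌋ − ⌊4299/7⌋ − ⌊4299/11⌋ + ⌊4299/21⌋ + ⌊4299/33⌋ + ⌊4299/77⌋ − ⌊4299/231⌋ = 2233.

2233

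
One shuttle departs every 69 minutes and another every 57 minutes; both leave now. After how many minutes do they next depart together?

1311

69 = 3 · 23; 57 = 3 · 19
max exponents: 3 · 19 · 23 = 1311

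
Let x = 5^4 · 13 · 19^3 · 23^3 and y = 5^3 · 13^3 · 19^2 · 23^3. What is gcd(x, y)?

7137466375

min exponent per shared prime: 5^3 · 13 · 19^2 · 23^3 = 7137466375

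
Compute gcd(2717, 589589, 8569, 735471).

gcd(2717, 589589): 589589 = 217·2717 + 0 → 2717
gcd(2717, 8569): 8569 = 3·2717 + 418; 2717 = 6·418 + 209; 418 = 2·209 + 0 → 209
gcd(209, 735471): 735471 = 3519·209 + 0 → 209

209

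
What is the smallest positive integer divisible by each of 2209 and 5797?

2209 = 47²; 5797 = 11 · 17 · 31
max exponents: 11 · 17 · 31 · 47² = 12805573

12805573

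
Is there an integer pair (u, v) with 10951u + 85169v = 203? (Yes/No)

Yes

gcd(10951, 85169): 85169 = 7·10951 + 8512; 10951 = 1·8512 + 2439; 8512 = 3·2439 + 1195; 2439 = 2·1195 + 49; 1195 = 24·49 + 19; 49 = 2·19 + 11; 19 = 1·11 + 8; 11 = 1·8 + 3; 8 = 2·3 + 2; 3 = 1·2 + 1; 2 = 2·1 + 0 → 1
1 divides 203, so a solution exists.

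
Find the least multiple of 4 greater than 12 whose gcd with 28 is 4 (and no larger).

16

Multiples of 4 above 12: 4·4, 4·5, … . Need the cofactor coprime to 28/4 = 7.
Checking s = 4, 5, … the first with gcd(s, 7) = 1 is s = 4, giving 16.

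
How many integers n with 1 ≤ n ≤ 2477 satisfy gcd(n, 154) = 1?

965

154 = 2·7·11. Inclusion–exclusion on these primes:
2477 − ⌊2477/2⌋ − ⌊2477/7⌋ − ⌊2477/11⌋ + ⌊2477/14⌋ + ⌊2477/22⌋ + ⌊2477/77⌋ − ⌊2477/154⌋ = 965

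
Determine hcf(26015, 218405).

605

26015 = 5 · 11² · 43
218405 = 5 · 11² · 19²
Common: 5 · 11² = 605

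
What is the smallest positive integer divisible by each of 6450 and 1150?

148350

6450 = 2 · 3 · 5² · 43; 1150 = 2 · 5² · 23
max exponents: 2 · 3 · 5² · 23 · 43 = 148350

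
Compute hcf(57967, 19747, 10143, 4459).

gcd(57967, 19747): 57967 = 2·19747 + 18473; 19747 = 1·18473 + 1274; 18473 = 14·1274 + 637; 1274 = 2·637 + 0 → 637
gcd(637, 10143): 10143 = 15·637 + 588; 637 = 1·588 + 49; 588 = 12·49 + 0 → 49
gcd(49, 4459): 4459 = 91·49 + 0 → 49

49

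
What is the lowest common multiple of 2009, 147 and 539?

2009 = 7² · 41; 147 = 3 · 7²; 539 = 7² · 11
lcm takes max exponent of each prime: 3 · 7² · 11 · 41 = 66297

66297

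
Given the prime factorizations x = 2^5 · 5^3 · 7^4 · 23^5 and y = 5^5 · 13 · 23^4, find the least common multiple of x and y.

20089757405900000

max exponent per prime: 2^5 · 5^5 · 7^4 · 13 · 23^5 = 20089757405900000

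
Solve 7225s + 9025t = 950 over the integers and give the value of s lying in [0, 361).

190

Reduce mod 9025: 7225s ≡ 950 (mod 9025). With g = gcd(7225, 9025) = 25 dividing 950, divide through: 289s ≡ 38 (mod 361).
Since gcd(289, 361) = 1, s ≡ 38·(289)⁻¹ ≡ 190 (mod 361). Smallest non-negative: 190.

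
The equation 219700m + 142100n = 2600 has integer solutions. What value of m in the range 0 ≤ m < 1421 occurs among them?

gcd(219700, 142100) = 100 (Euclid: 219700 = 1·142100 + 77600; 142100 = 1·77600 + 64500; 77600 = 1·64500 + 13100; 64500 = 4·13100 + 12100; 13100 = 1·12100 + 1000; 12100 = 12·1000 + 100; 1000 = 10·100 + 0), and 100 | 2600.
Extended Euclid: 219700·(-141) + 142100·(218) = 100. Scale by 26: m₀ = -3666.
General solution m = m₀ + 1421t; reducing mod 1421 gives m = 597 (and n = -923).

597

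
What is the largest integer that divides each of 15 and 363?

Euclid: 363 = 24·15 + 3; 15 = 5·3 + 0. Last nonzero remainder: 3.

3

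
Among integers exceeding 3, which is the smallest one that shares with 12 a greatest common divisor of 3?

Multiples of 3 above 3: 3·2, 3·3, … . Need the cofactor coprime to 12/3 = 4.
Checking s = 2, 3, … the first with gcd(s, 4) = 1 is s = 3, giving 9.

9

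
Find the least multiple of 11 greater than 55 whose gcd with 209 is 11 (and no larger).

66

209 = 11·19. Any m with gcd(m, 209) = 11 is a multiple of 11, say 11s, with s coprime to 19.
Need s > 55/11, so s ≥ 6. First s ≥ 6 with gcd(s, 19) = 1 is s = 6. Thus m = 11·6 = 66.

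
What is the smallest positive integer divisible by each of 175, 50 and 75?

175 = 5² · 7; 50 = 2 · 5²; 75 = 3 · 5²
lcm takes max exponent of each prime: 2 · 3 · 5² · 7 = 1050

1050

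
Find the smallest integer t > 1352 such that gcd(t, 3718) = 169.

3718 = 169·22. Any t with gcd(t, 3718) = 169 is a multiple of 169, say 169s, with s coprime to 22.
Need s > 1352/169, so s ≥ 9. First s ≥ 9 with gcd(s, 22) = 1 is s = 9. Thus t = 169·9 = 1521.

1521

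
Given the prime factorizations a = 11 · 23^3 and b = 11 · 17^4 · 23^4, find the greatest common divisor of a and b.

min exponent per shared prime: 11 · 23^3 = 133837

133837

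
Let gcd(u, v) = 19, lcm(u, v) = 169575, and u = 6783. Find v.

475

Using uv = gcd(u,v)·lcm(u,v) = 19·169575 = 3221925, we get v = 3221925/6783 = 475.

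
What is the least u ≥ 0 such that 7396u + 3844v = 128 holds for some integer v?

355

Euclid: 7396 = 1·3844 + 3552; 3844 = 1·3552 + 292; 3552 = 12·292 + 48; 292 = 6·48 + 4; 48 = 12·4 + 0 → gcd = 4; 128 = 4·32.
Back-substitution yields 7396·(-79) + 3844·(152) = 4, so one solution is u = -79·32 = -2528, v = 152·32 = 4864.
Solutions in u differ by 3844/4 = 961; the one in [0, 961) is -2528 mod 961 = 355.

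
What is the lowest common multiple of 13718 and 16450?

13718 = 2 · 19³; 16450 = 2 · 5² · 7 · 47
max exponents: 2 · 5² · 7 · 19³ · 47 = 112830550

112830550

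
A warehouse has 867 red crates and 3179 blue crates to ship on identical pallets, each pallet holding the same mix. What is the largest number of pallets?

Euclid: 3179 = 3·867 + 578; 867 = 1·578 + 289; 578 = 2·289 + 0. Last nonzero remainder: 289.

289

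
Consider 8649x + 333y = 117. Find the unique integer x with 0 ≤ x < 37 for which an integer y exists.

gcd(8649, 333) = 9 (Euclid: 8649 = 25·333 + 324; 333 = 1·324 + 9; 324 = 36·9 + 0), and 9 | 117.
Extended Euclid: 8649·(-1) + 333·(26) = 9. Scale by 13: x₀ = -13.
General solution x = x₀ + 37t; reducing mod 37 gives x = 24 (and y = -623).

24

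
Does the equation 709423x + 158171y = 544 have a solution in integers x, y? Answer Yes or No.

By Bézout, 709423x + 158171y = 544 has integer solutions iff gcd(709423, 158171) | 544.
Euclid: 709423 = 4·158171 + 76739; 158171 = 2·76739 + 4693; 76739 = 16·4693 + 1651; 4693 = 2·1651 + 1391; 1651 = 1·1391 + 260; 1391 = 5·260 + 91; 260 = 2·91 + 78; 91 = 1·78 + 13; 78 = 6·13 + 0. gcd = 13; 544 mod 13 = 11. No.

No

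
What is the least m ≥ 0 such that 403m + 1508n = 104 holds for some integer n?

4

Reduce mod 1508: 403m ≡ 104 (mod 1508). With g = gcd(403, 1508) = 13 dividing 104, divide through: 31m ≡ 8 (mod 116).
Since gcd(31, 116) = 1, m ≡ 8·(31)⁻¹ ≡ 4 (mod 116). Smallest non-negative: 4.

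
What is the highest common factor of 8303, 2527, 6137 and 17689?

8303 = 19² · 23; 2527 = 7 · 19²; 6137 = 17 · 19²; 17689 = 7² · 19²
gcd takes min exponent of each prime: 19² = 361

361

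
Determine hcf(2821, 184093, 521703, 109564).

gcd(2821, 184093): 184093 = 65·2821 + 728; 2821 = 3·728 + 637; 728 = 1·637 + 91; 637 = 7·91 + 0 → 91
gcd(91, 521703): 521703 = 5733·91 + 0 → 91
gcd(91, 109564): 109564 = 1204·91 + 0 → 91

91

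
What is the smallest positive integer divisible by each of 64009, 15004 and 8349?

23811348

64009 = 11² · 23²; 15004 = 2² · 11² · 31; 8349 = 3 · 11² · 23
lcm takes max exponent of each prime: 2² · 3 · 11² · 23² · 31 = 23811348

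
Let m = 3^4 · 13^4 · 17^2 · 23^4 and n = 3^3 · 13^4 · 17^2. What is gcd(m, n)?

min exponent per shared prime: 3^3 · 13^4 · 17^2 = 222861483

222861483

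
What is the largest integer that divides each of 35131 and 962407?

19

35131 = 19 · 43²
962407 = 19 · 37³
Common: 19 = 19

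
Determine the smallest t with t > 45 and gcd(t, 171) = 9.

Multiples of 9 above 45: 9·6, 9·7, … . Need the cofactor coprime to 171/9 = 19.
Checking s = 6, 7, … the first with gcd(s, 19) = 1 is s = 6, giving 54.

54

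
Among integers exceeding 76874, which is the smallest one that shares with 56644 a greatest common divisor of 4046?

93058

56644 = 4046·14. Any t with gcd(t, 56644) = 4046 is a multiple of 4046, say 4046s, with s coprime to 14.
Need s > 76874/4046, so s ≥ 20. First s ≥ 20 with gcd(s, 14) = 1 is s = 23. Thus t = 4046·23 = 93058.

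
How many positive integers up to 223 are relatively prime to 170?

84

170 = 2·5·17. Inclusion–exclusion on these primes:
223 − ⌊223/2⌋ − ⌊223/5⌋ − ⌊223/17⌋ + ⌊223/10⌋ + ⌊223/34⌋ + ⌊223/85⌋ − ⌊223/170⌋ = 84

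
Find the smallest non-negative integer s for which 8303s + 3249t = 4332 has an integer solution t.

6

Reduce mod 3249: 8303s ≡ 4332 (mod 3249). With g = gcd(8303, 3249) = 361 dividing 4332, divide through: 23s ≡ 12 (mod 9).
Since gcd(23, 9) = 1, s ≡ 12·(23)⁻¹ ≡ 6 (mod 9). Smallest non-negative: 6.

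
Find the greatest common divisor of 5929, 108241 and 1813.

gcd(5929, 108241): 108241 = 18·5929 + 1519; 5929 = 3·1519 + 1372; 1519 = 1·1372 + 147; 1372 = 9·147 + 49; 147 = 3·49 + 0 → 49
gcd(49, 1813): 1813 = 37·49 + 0 → 49

49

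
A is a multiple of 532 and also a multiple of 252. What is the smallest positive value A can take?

4788

gcd first: 532 = 2·252 + 28; 252 = 9·28 + 0 → gcd = 28
lcm = 532·252/gcd = 134064/28 = 4788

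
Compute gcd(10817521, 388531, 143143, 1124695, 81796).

gcd(10817521, 388531): 10817521 = 27·388531 + 327184; 388531 = 1·327184 + 61347; 327184 = 5·61347 + 20449; 61347 = 3·20449 + 0 → 20449
gcd(20449, 143143): 143143 = 7·20449 + 0 → 20449
gcd(20449, 1124695): 1124695 = 55·20449 + 0 → 20449
gcd(20449, 81796): 81796 = 4·20449 + 0 → 20449

20449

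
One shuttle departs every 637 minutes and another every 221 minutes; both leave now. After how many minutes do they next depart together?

10829

637 = 7² · 13; 221 = 13 · 17
max exponents: 7² · 13 · 17 = 10829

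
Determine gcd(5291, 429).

143

5291 = 11 · 13 · 37
429 = 3 · 11 · 13
Common: 11 · 13 = 143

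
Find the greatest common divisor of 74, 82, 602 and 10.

2

gcd(74, 82): 82 = 1·74 + 8; 74 = 9·8 + 2; 8 = 4·2 + 0 → 2
gcd(2, 602): 602 = 301·2 + 0 → 2
gcd(2, 10): 10 = 5·2 + 0 → 2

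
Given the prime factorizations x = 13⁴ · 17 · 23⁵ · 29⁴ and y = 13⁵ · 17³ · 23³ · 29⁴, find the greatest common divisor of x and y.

min exponent per shared prime: 13⁴ · 17 · 23³ · 29⁴ = 4178282791611799

4178282791611799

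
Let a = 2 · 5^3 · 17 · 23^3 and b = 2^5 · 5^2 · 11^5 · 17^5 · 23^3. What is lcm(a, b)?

11128881858260276000

max exponent per prime: 2^5 · 5^3 · 11^5 · 17^5 · 23^3 = 11128881858260276000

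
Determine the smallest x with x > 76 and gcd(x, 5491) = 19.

Multiples of 19 above 76: 19·5, 19·6, … . Need the cofactor coprime to 5491/19 = 289.
Checking s = 5, 6, … the first with gcd(s, 289) = 1 is s = 5, giving 95.

95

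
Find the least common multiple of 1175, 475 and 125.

1175 = 5² · 47; 475 = 5² · 19; 125 = 5³
lcm takes max exponent of each prime: 5³ · 19 · 47 = 111625

111625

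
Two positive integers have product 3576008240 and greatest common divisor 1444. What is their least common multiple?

For any two positive integers, gcd × lcm equals their product. Hence lcm = 3576008240 / 1444 = 2476460.

2476460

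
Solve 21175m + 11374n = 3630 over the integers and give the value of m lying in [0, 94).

70

Euclid: 21175 = 1·11374 + 9801; 11374 = 1·9801 + 1573; 9801 = 6·1573 + 363; 1573 = 4·363 + 121; 363 = 3·121 + 0 → gcd = 121; 3630 = 121·30.
Back-substitution yields 21175·(-29) + 11374·(54) = 121, so one solution is m = -29·30 = -870, n = 54·30 = 1620.
Solutions in m differ by 11374/121 = 94; the one in [0, 94) is -870 mod 94 = 70.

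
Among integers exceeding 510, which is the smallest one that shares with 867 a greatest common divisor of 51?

561

867 = 51·17. Any k with gcd(k, 867) = 51 is a multiple of 51, say 51s, with s coprime to 17.
Need s > 510/51, so s ≥ 11. First s ≥ 11 with gcd(s, 17) = 1 is s = 11. Thus k = 51·11 = 561.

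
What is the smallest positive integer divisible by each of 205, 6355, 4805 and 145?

lcm(205, 6355) = 205·6355/gcd = 1302775/205 = 6355
lcm(6355, 4805) = 6355·4805/gcd = 30535775/155 = 197005
lcm(197005, 145) = 197005·145/gcd = 28565725/5 = 5713145

5713145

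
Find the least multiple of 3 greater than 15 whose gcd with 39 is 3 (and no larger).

18

gcd(t, 39) = 3 forces 3 | t; write t = 3s. Then gcd(3s, 3·13) = 3·gcd(s, 13), so need gcd(s, 13) = 1.
3s > 15 gives s ≥ 6. The least s ≥ 6 coprime to 13 is 6, so t = 3·6 = 18.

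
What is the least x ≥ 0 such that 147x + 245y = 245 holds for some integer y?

0

Euclid: 245 = 1·147 + 98; 147 = 1·98 + 49; 98 = 2·49 + 0 → gcd = 49; 245 = 49·5.
Back-substitution yields 147·(2) + 245·(-1) = 49, so one solution is x = 2·5 = 10, y = -1·5 = -5.
Solutions in x differ by 245/49 = 5; the one in [0, 5) is 10 mod 5 = 0.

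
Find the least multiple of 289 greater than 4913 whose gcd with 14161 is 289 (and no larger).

5202

Multiples of 289 above 4913: 289·18, 289·19, … . Need the cofactor coprime to 14161/289 = 49.
Checking s = 18, 19, … the first with gcd(s, 49) = 1 is s = 18, giving 5202.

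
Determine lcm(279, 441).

13671

gcd first: 441 = 1·279 + 162; 279 = 1·162 + 117; 162 = 1·117 + 45; 117 = 2·45 + 27; 45 = 1·27 + 18; 27 = 1·18 + 9; 18 = 2·9 + 0 → gcd = 9
lcm = 279·441/gcd = 123039/9 = 13671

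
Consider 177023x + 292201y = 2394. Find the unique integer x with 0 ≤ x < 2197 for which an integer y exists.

gcd(177023, 292201) = 133 (Euclid: 292201 = 1·177023 + 115178; 177023 = 1·115178 + 61845; 115178 = 1·61845 + 53333; 61845 = 1·53333 + 8512; 53333 = 6·8512 + 2261; 8512 = 3·2261 + 1729; 2261 = 1·1729 + 532; 1729 = 3·532 + 133; 532 = 4·133 + 0), and 133 | 2394.
Extended Euclid: 177023·(515) + 292201·(-312) = 133. Scale by 18: x₀ = 9270.
General solution x = x₀ + 2197t; reducing mod 2197 gives x = 482 (and y = -292).

482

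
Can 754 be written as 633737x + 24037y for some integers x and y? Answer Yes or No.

Yes

gcd(633737, 24037): 633737 = 26·24037 + 8775; 24037 = 2·8775 + 6487; 8775 = 1·6487 + 2288; 6487 = 2·2288 + 1911; 2288 = 1·1911 + 377; 1911 = 5·377 + 26; 377 = 14·26 + 13; 26 = 2·13 + 0 → 13
13 divides 754, so a solution exists.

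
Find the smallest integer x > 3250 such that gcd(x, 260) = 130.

Multiples of 130 above 3250: 130·26, 130·27, … . Need the cofactor coprime to 260/130 = 2.
Checking s = 26, 27, … the first with gcd(s, 2) = 1 is s = 27, giving 3510.

3510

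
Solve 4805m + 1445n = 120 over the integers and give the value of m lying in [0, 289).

Reduce mod 1445: 4805m ≡ 120 (mod 1445). With g = gcd(4805, 1445) = 5 dividing 120, divide through: 961m ≡ 24 (mod 289).
Since gcd(961, 289) = 1, m ≡ 24·(961)⁻¹ ≡ 31 (mod 289). Smallest non-negative: 31.

31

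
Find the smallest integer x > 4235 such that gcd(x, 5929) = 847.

5929 = 847·7. Any x with gcd(x, 5929) = 847 is a multiple of 847, say 847s, with s coprime to 7.
Need s > 4235/847, so s ≥ 6. First s ≥ 6 with gcd(s, 7) = 1 is s = 6. Thus x = 847·6 = 5082.

5082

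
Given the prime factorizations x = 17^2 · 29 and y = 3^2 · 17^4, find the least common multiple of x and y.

max exponent per prime: 3^2 · 17^4 · 29 = 21798981

21798981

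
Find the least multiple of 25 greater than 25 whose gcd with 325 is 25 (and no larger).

50

gcd(x, 325) = 25 forces 25 | x; write x = 25s. Then gcd(25s, 25·13) = 25·gcd(s, 13), so need gcd(s, 13) = 1.
25s > 25 gives s ≥ 2. The least s ≥ 2 coprime to 13 is 2, so x = 25·2 = 50.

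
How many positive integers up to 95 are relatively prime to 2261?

Prime factors of 2261: 7, 17, 19. Count integers ≤ 95 divisible by none of them.
By inclusion–exclusion: 95 − ⌊95/7⌋ − ⌊95/17⌋ − ⌊95/19⌋ + ⌊95/119⌋ + ⌊95/133⌋ + ⌊95/323⌋ − ⌊95/2261⌋ = 72.

72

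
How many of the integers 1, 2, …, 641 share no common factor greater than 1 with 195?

Prime factors of 195: 3, 5, 13. Count integers ≤ 641 divisible by none of them.
By inclusion–exclusion: 641 − ⌊641/3⌋ − ⌊641/5⌋ − ⌊641/13⌋ + ⌊641/15⌋ + ⌊641/39⌋ + ⌊641/65⌋ − ⌊641/195⌋ = 315.

315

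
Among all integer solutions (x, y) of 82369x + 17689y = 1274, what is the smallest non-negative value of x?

Reduce mod 17689: 82369x ≡ 1274 (mod 17689). With g = gcd(82369, 17689) = 49 dividing 1274, divide through: 1681x ≡ 26 (mod 361).
Since gcd(1681, 361) = 1, x ≡ 26·(1681)⁻¹ ≡ 157 (mod 361). Smallest non-negative: 157.

157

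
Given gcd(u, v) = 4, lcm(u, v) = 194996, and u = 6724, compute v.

Using uv = gcd(u,v)·lcm(u,v) = 4·194996 = 779984, we get v = 779984/6724 = 116.

116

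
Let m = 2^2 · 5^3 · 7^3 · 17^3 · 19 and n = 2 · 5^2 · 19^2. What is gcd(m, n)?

min exponent per shared prime: 2 · 5^2 · 19 = 950

950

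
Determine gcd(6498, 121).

1

Euclid: 6498 = 53·121 + 85; 121 = 1·85 + 36; 85 = 2·36 + 13; 36 = 2·13 + 10; 13 = 1·10 + 3; 10 = 3·3 + 1; 3 = 3·1 + 0. Last nonzero remainder: 1.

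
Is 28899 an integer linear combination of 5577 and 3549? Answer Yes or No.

By Bézout, 5577p + 3549q = 28899 has integer solutions iff gcd(5577, 3549) | 28899.
Euclid: 5577 = 1·3549 + 2028; 3549 = 1·2028 + 1521; 2028 = 1·1521 + 507; 1521 = 3·507 + 0. gcd = 507; 28899 mod 507 = 0. Yes.

Yes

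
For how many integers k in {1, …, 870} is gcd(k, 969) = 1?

Prime factors of 969: 3, 17, 19. Count integers ≤ 870 divisible by none of them.
By inclusion–exclusion: 870 − ⌊870/3⌋ − ⌊870/17⌋ − ⌊870/19⌋ + ⌊870/51⌋ + ⌊870/57⌋ + ⌊870/323⌋ − ⌊870/969⌋ = 518.

518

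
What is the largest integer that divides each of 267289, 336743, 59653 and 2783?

121

gcd(267289, 336743): 336743 = 1·267289 + 69454; 267289 = 3·69454 + 58927; 69454 = 1·58927 + 10527; 58927 = 5·10527 + 6292; 10527 = 1·6292 + 4235; 6292 = 1·4235 + 2057; 4235 = 2·2057 + 121; 2057 = 17·121 + 0 → 121
gcd(121, 59653): 59653 = 493·121 + 0 → 121
gcd(121, 2783): 2783 = 23·121 + 0 → 121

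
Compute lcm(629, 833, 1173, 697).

629 = 17 · 37; 833 = 7² · 17; 1173 = 3 · 17 · 23; 697 = 17 · 41
lcm takes max exponent of each prime: 3 · 7² · 17 · 23 · 37 · 41 = 87192609

87192609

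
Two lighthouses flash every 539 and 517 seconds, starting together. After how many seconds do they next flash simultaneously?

25333

gcd first: 539 = 1·517 + 22; 517 = 23·22 + 11; 22 = 2·11 + 0 → gcd = 11
lcm = 539·517/gcd = 278663/11 = 25333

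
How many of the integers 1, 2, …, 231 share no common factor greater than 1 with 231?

231 = 3·7·11. Inclusion–exclusion on these primes:
231 − ⌊231/3⌋ − ⌊231/7⌋ − ⌊231/11⌋ + ⌊231/21⌋ + ⌊231/33⌋ + ⌊231/77⌋ − ⌊231/231⌋ = 120

120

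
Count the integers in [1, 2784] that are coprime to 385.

385 = 5·7·11. Inclusion–exclusion on these primes:
2784 − ⌊2784/5⌋ − ⌊2784/7⌋ − ⌊2784/11⌋ + ⌊2784/35⌋ + ⌊2784/55⌋ + ⌊2784/77⌋ − ⌊2784/385⌋ = 1736

1736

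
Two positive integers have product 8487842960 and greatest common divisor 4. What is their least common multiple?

2121960740

For any two positive integers, gcd × lcm equals their product. Hence lcm = 8487842960 / 4 = 2121960740.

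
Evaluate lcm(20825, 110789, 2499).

8309175

20825 = 5² · 7² · 17; 110789 = 7³ · 17 · 19; 2499 = 3 · 7² · 17
lcm takes max exponent of each prime: 3 · 5² · 7³ · 17 · 19 = 8309175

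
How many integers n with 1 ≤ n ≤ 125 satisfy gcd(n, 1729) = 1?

Prime factors of 1729: 7, 13, 19. Count integers ≤ 125 divisible by none of them.
By inclusion–exclusion: 125 − ⌊125/7⌋ − ⌊125/13⌋ − ⌊125/19⌋ + ⌊125/91⌋ + ⌊125/133⌋ + ⌊125/247⌋ − ⌊125/1729⌋ = 94.

94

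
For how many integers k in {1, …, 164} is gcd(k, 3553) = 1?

133

3553 = 11·17·19. Inclusion–exclusion on these primes:
164 − ⌊164/11⌋ − ⌊164/17⌋ − ⌊164/19⌋ + ⌊164/187⌋ + ⌊164/209⌋ + ⌊164/323⌋ − ⌊164/3553⌋ = 133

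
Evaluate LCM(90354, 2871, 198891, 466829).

489562638642

lcm(90354, 2871) = 90354·2871/gcd = 259406334/33 = 7860798
lcm(7860798, 198891) = 7860798·198891/gcd = 1563441975018/99 = 15792343182
lcm(15792343182, 466829) = 15792343182·466829/gcd = 7372323775309878/15059 = 489562638642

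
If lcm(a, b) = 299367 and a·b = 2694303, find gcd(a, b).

9

gcd·lcm = product, so gcd = 2694303/299367 = 9.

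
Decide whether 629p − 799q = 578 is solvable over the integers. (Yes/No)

By Bézout, 629p − 799q = 578 has integer solutions iff gcd(629, 799) | 578.
Euclid: 799 = 1·629 + 170; 629 = 3·170 + 119; 170 = 1·119 + 51; 119 = 2·51 + 17; 51 = 3·17 + 0. gcd = 17; 578 mod 17 = 0. Yes.

Yes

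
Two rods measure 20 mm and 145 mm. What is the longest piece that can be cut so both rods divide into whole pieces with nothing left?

20 = 2² · 5
145 = 5 · 29
Common: 5 = 5

5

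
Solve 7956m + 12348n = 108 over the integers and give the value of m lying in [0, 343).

Euclid: 12348 = 1·7956 + 4392; 7956 = 1·4392 + 3564; 4392 = 1·3564 + 828; 3564 = 4·828 + 252; 828 = 3·252 + 72; 252 = 3·72 + 36; 72 = 2·36 + 0 → gcd = 36; 108 = 36·3.
Back-substitution yields 7956·(149) + 12348·(-96) = 36, so one solution is m = 149·3 = 447, n = -96·3 = -288.
Solutions in m differ by 12348/36 = 343; the one in [0, 343) is 447 mod 343 = 104.

104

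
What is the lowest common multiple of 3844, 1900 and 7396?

3376089100

lcm(3844, 1900) = 3844·1900/gcd = 7303600/4 = 1825900
lcm(1825900, 7396) = 1825900·7396/gcd = 13504356400/4 = 3376089100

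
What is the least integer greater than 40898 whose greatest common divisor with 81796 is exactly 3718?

48334

gcd(m, 81796) = 3718 forces 3718 | m; write m = 3718s. Then gcd(3718s, 3718·22) = 3718·gcd(s, 22), so need gcd(s, 22) = 1.
3718s > 40898 gives s ≥ 12. The least s ≥ 12 coprime to 22 is 13, so m = 3718·13 = 48334.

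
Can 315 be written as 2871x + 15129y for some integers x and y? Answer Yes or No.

Yes

By Bézout, 2871x + 15129y = 315 has integer solutions iff gcd(2871, 15129) | 315.
Euclid: 15129 = 5·2871 + 774; 2871 = 3·774 + 549; 774 = 1·549 + 225; 549 = 2·225 + 99; 225 = 2·99 + 27; 99 = 3·27 + 18; 27 = 1·18 + 9; 18 = 2·9 + 0. gcd = 9; 315 mod 9 = 0. Yes.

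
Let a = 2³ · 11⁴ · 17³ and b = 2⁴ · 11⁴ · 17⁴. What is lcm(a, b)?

max exponent per prime: 2⁴ · 11⁴ · 17⁴ = 19565295376

19565295376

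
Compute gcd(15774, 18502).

15774 = 2 · 3 · 11 · 239
18502 = 2 · 11 · 29²
Common: 2 · 11 = 22

22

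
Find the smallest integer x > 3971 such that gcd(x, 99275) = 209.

4389

99275 = 209·475. Any x with gcd(x, 99275) = 209 is a multiple of 209, say 209s, with s coprime to 475.
Need s > 3971/209, so s ≥ 20. First s ≥ 20 with gcd(s, 475) = 1 is s = 21. Thus x = 209·21 = 4389.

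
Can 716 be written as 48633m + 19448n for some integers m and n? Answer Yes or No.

By Bézout, 48633m + 19448n = 716 has integer solutions iff gcd(48633, 19448) | 716.
Euclid: 48633 = 2·19448 + 9737; 19448 = 1·9737 + 9711; 9737 = 1·9711 + 26; 9711 = 373·26 + 13; 26 = 2·13 + 0. gcd = 13; 716 mod 13 = 1. No.

No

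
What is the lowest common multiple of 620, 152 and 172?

1013080

620 = 2² · 5 · 31; 152 = 2³ · 19; 172 = 2² · 43
lcm takes max exponent of each prime: 2³ · 5 · 19 · 31 · 43 = 1013080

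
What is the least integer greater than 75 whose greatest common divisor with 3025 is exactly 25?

gcd(m, 3025) = 25 forces 25 | m; write m = 25s. Then gcd(25s, 25·121) = 25·gcd(s, 121), so need gcd(s, 121) = 1.
25s > 75 gives s ≥ 4. The least s ≥ 4 coprime to 121 is 4, so m = 25·4 = 100.

100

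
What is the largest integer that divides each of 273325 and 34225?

Euclid: 273325 = 7·34225 + 33750; 34225 = 1·33750 + 475; 33750 = 71·475 + 25; 475 = 19·25 + 0. Last nonzero remainder: 25.

25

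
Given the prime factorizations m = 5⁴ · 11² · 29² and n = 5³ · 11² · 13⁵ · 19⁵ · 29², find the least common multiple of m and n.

max exponent per prime: 5⁴ · 11² · 13⁵ · 19⁵ · 29² = 58471757772936454375

58471757772936454375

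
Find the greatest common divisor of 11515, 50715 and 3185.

11515 = 5 · 7² · 47; 50715 = 3² · 5 · 7² · 23; 3185 = 5 · 7² · 13
gcd takes min exponent of each prime: 5 · 7² = 245

245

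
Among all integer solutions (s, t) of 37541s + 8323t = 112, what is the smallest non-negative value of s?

Euclid: 37541 = 4·8323 + 4249; 8323 = 1·4249 + 4074; 4249 = 1·4074 + 175; 4074 = 23·175 + 49; 175 = 3·49 + 28; 49 = 1·28 + 21; 28 = 1·21 + 7; 21 = 3·7 + 0 → gcd = 7; 112 = 7·16.
Back-substitution yields 37541·(333) + 8323·(-1502) = 7, so one solution is s = 333·16 = 5328, t = -1502·16 = -24032.
Solutions in s differ by 8323/7 = 1189; the one in [0, 1189) is 5328 mod 1189 = 572.

572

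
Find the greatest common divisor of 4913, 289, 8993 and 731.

gcd(4913, 289): 4913 = 17·289 + 0 → 289
gcd(289, 8993): 8993 = 31·289 + 34; 289 = 8·34 + 17; 34 = 2·17 + 0 → 17
gcd(17, 731): 731 = 43·17 + 0 → 17

17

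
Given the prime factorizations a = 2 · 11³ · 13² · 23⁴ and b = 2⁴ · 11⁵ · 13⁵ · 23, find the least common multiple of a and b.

267738924219489008

max exponent per prime: 2⁴ · 11⁵ · 13⁵ · 23⁴ = 267738924219489008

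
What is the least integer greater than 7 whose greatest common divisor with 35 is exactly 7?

14

35 = 7·5. Any a with gcd(a, 35) = 7 is a multiple of 7, say 7s, with s coprime to 5.
Need s > 7/7, so s ≥ 2. First s ≥ 2 with gcd(s, 5) = 1 is s = 2. Thus a = 7·2 = 14.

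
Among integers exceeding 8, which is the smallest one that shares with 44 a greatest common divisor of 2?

10

gcd(t, 44) = 2 forces 2 | t; write t = 2s. Then gcd(2s, 2·22) = 2·gcd(s, 22), so need gcd(s, 22) = 1.
2s > 8 gives s ≥ 5. The least s ≥ 5 coprime to 22 is 5, so t = 2·5 = 10.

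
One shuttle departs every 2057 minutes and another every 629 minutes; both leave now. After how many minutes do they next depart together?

76109

gcd first: 2057 = 3·629 + 170; 629 = 3·170 + 119; 170 = 1·119 + 51; 119 = 2·51 + 17; 51 = 3·17 + 0 → gcd = 17
lcm = 2057·629/gcd = 1293853/17 = 76109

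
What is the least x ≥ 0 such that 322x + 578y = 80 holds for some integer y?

90

gcd(322, 578) = 2 (Euclid: 578 = 1·322 + 256; 322 = 1·256 + 66; 256 = 3·66 + 58; 66 = 1·58 + 8; 58 = 7·8 + 2; 8 = 4·2 + 0), and 2 | 80.
Extended Euclid: 322·(-70) + 578·(39) = 2. Scale by 40: x₀ = -2800.
General solution x = x₀ + 289t; reducing mod 289 gives x = 90 (and y = -50).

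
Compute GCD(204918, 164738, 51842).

98

204918 = 2 · 3 · 7² · 17 · 41; 164738 = 2 · 7² · 41²; 51842 = 2 · 7² · 23²
gcd takes min exponent of each prime: 2 · 7² = 98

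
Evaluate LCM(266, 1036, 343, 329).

45332252

lcm(266, 1036) = 266·1036/gcd = 275576/14 = 19684
lcm(19684, 343) = 19684·343/gcd = 6751612/7 = 964516
lcm(964516, 329) = 964516·329/gcd = 317325764/7 = 45332252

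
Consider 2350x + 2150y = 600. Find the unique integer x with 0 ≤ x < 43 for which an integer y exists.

Euclid: 2350 = 1·2150 + 200; 2150 = 10·200 + 150; 200 = 1·150 + 50; 150 = 3·50 + 0 → gcd = 50; 600 = 50·12.
Back-substitution yields 2350·(11) + 2150·(-12) = 50, so one solution is x = 11·12 = 132, y = -12·12 = -144.
Solutions in x differ by 2150/50 = 43; the one in [0, 43) is 132 mod 43 = 3.

3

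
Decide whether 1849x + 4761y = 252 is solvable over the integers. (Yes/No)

Yes

By Bézout, 1849x + 4761y = 252 has integer solutions iff gcd(1849, 4761) | 252.
Euclid: 4761 = 2·1849 + 1063; 1849 = 1·1063 + 786; 1063 = 1·786 + 277; 786 = 2·277 + 232; 277 = 1·232 + 45; 232 = 5·45 + 7; 45 = 6·7 + 3; 7 = 2·3 + 1; 3 = 3·1 + 0. gcd = 1; 252 mod 1 = 0. Yes.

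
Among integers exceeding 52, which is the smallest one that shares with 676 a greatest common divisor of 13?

676 = 13·52. Any x with gcd(x, 676) = 13 is a multiple of 13, say 13s, with s coprime to 52.
Need s > 52/13, so s ≥ 5. First s ≥ 5 with gcd(s, 52) = 1 is s = 5. Thus x = 13·5 = 65.

65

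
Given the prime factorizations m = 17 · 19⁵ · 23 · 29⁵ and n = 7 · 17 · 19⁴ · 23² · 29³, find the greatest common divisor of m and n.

1242753957779

min exponent per shared prime: 17 · 19⁴ · 23 · 29³ = 1242753957779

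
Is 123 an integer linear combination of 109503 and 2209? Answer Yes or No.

By Bézout, 109503p + 2209q = 123 has integer solutions iff gcd(109503, 2209) | 123.
Euclid: 109503 = 49·2209 + 1262; 2209 = 1·1262 + 947; 1262 = 1·947 + 315; 947 = 3·315 + 2; 315 = 157·2 + 1; 2 = 2·1 + 0. gcd = 1; 123 mod 1 = 0. Yes.

Yes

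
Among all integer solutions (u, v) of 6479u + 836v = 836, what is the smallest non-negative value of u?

Euclid: 6479 = 7·836 + 627; 836 = 1·627 + 209; 627 = 3·209 + 0 → gcd = 209; 836 = 209·4.
Back-substitution yields 6479·(-1) + 836·(8) = 209, so one solution is u = -1·4 = -4, v = 8·4 = 32.
Solutions in u differ by 836/209 = 4; the one in [0, 4) is -4 mod 4 = 0.

0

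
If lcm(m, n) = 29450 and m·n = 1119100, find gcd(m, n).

38

From gcd × lcm = mn: gcd = 1119100 / 29450 = 38.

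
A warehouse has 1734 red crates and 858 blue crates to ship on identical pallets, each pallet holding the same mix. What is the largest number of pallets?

1734 = 2 · 3 · 17²
858 = 2 · 3 · 11 · 13
Common: 2 · 3 = 6

6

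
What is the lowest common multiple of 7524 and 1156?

gcd first: 7524 = 6·1156 + 588; 1156 = 1·588 + 568; 588 = 1·568 + 20; 568 = 28·20 + 8; 20 = 2·8 + 4; 8 = 2·4 + 0 → gcd = 4
lcm = 7524·1156/gcd = 8697744/4 = 2174436

2174436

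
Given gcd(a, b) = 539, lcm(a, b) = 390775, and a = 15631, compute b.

Using ab = gcd(a,b)·lcm(a,b) = 539·390775 = 210627725, we get b = 210627725/15631 = 13475.

13475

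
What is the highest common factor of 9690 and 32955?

9690 = 2 · 3 · 5 · 17 · 19
32955 = 3 · 5 · 13³
Common: 3 · 5 = 15

15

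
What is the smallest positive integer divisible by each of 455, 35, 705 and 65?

455 = 5 · 7 · 13; 35 = 5 · 7; 705 = 3 · 5 · 47; 65 = 5 · 13
lcm takes max exponent of each prime: 3 · 5 · 7 · 13 · 47 = 64155

64155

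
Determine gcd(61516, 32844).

Euclid: 61516 = 1·32844 + 28672; 32844 = 1·28672 + 4172; 28672 = 6·4172 + 3640; 4172 = 1·3640 + 532; 3640 = 6·532 + 448; 532 = 1·448 + 84; 448 = 5·84 + 28; 84 = 3·28 + 0. Last nonzero remainder: 28.

28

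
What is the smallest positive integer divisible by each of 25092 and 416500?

gcd first: 416500 = 16·25092 + 15028; 25092 = 1·15028 + 10064; 15028 = 1·10064 + 4964; 10064 = 2·4964 + 136; 4964 = 36·136 + 68; 136 = 2·68 + 0 → gcd = 68
lcm = 25092·416500/gcd = 10450818000/68 = 153688500

153688500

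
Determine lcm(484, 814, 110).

89540

lcm(484, 814) = 484·814/gcd = 393976/22 = 17908
lcm(17908, 110) = 17908·110/gcd = 1969880/22 = 89540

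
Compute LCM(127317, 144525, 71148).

127317 = 3 · 31 · 37²; 144525 = 3 · 5² · 41 · 47; 71148 = 2² · 3 · 7² · 11²
lcm takes max exponent of each prime: 2² · 3 · 5² · 7² · 11² · 31 · 37² · 41 · 47 = 145462002401100

145462002401100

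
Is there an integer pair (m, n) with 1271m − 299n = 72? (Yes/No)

gcd(1271, 299): 1271 = 4·299 + 75; 299 = 3·75 + 74; 75 = 1·74 + 1; 74 = 74·1 + 0 → 1
1 divides 72, so a solution exists.

Yes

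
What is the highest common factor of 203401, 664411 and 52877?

121

gcd(203401, 664411): 664411 = 3·203401 + 54208; 203401 = 3·54208 + 40777; 54208 = 1·40777 + 13431; 40777 = 3·13431 + 484; 13431 = 27·484 + 363; 484 = 1·363 + 121; 363 = 3·121 + 0 → 121
gcd(121, 52877): 52877 = 437·121 + 0 → 121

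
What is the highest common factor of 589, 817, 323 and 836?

19

gcd(589, 817): 817 = 1·589 + 228; 589 = 2·228 + 133; 228 = 1·133 + 95; 133 = 1·95 + 38; 95 = 2·38 + 19; 38 = 2·19 + 0 → 19
gcd(19, 323): 323 = 17·19 + 0 → 19
gcd(19, 836): 836 = 44·19 + 0 → 19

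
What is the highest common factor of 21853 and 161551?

21853 = 13 · 41²
161551 = 13 · 17² · 43
Common: 13 = 13

13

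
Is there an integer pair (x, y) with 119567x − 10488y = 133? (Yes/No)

By Bézout, 119567x − 10488y = 133 has integer solutions iff gcd(119567, 10488) | 133.
Euclid: 119567 = 11·10488 + 4199; 10488 = 2·4199 + 2090; 4199 = 2·2090 + 19; 2090 = 110·19 + 0. gcd = 19; 133 mod 19 = 0. Yes.

Yes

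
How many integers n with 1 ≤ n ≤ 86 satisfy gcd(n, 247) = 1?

247 = 13·19. Inclusion–exclusion on these primes:
86 − ⌊86/13⌋ − ⌊86/19⌋ + ⌊86/247⌋ = 76

76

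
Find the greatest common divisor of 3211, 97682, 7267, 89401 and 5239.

gcd(3211, 97682): 97682 = 30·3211 + 1352; 3211 = 2·1352 + 507; 1352 = 2·507 + 338; 507 = 1·338 + 169; 338 = 2·169 + 0 → 169
gcd(169, 7267): 7267 = 43·169 + 0 → 169
gcd(169, 89401): 89401 = 529·169 + 0 → 169
gcd(169, 5239): 5239 = 31·169 + 0 → 169

169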